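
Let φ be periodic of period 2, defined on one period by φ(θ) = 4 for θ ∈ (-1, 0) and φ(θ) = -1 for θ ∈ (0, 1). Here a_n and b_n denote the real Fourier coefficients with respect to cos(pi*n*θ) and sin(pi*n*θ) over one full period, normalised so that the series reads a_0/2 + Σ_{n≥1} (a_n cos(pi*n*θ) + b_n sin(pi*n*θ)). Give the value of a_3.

a_3 = ∫_{-1}^{1} φ(θ) cos(3*pi*θ) dθ.
Split the integral at the breakpoints.
Directly, an antiderivative of (4) cos(3*pi*θ) is 4*sin(3*pi*θ)/(3*pi); evaluating from -1 to 0: ∫_{-1}^{0} (4) cos(3*pi*θ) dθ = (0) - (0) = 0.
Directly, an antiderivative of (-1) cos(3*pi*θ) is -sin(3*pi*θ)/(3*pi); evaluating from 0 to 1: ∫_{0}^{1} (-1) cos(3*pi*θ) dθ = (0) - (0) = 0.
Summing the pieces gives a_3 = 0.

0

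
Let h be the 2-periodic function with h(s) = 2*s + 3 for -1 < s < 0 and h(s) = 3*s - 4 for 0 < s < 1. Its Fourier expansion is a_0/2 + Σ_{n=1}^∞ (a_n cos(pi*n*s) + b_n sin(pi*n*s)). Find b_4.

-5/(4*pi)

b_4 = ∫_{-1}^{1} h(s) sin(4*pi*s) ds.
Split the integral at the breakpoints.
Integrating by parts (boundary term plus one more integral), an antiderivative of (2*s + 3) sin(4*pi*s) is -s*cos(4*pi*s)/(2*pi) + sin(4*pi*s)/(8*pi**2) - 3*cos(4*pi*s)/(4*pi); evaluating from -1 to 0: ∫_{-1}^{0} (2*s + 3) sin(4*pi*s) ds = (-3/(4*pi)) - (-1/(4*pi)) = -1/(2*pi).
Integrating by parts (boundary term plus one more integral), an antiderivative of (3*s - 4) sin(4*pi*s) is -3*s*cos(4*pi*s)/(4*pi) + 3*sin(4*pi*s)/(16*pi**2) + cos(4*pi*s)/pi; evaluating from 0 to 1: ∫_{0}^{1} (3*s - 4) sin(4*pi*s) ds = (1/(4*pi)) - (1/pi) = -3/(4*pi).
Summing the pieces gives b_4 = -5/(4*pi).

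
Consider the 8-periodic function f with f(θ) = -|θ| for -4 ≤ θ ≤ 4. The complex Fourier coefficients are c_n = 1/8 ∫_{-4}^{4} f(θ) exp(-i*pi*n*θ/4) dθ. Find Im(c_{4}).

Since f is real-valued, Im(c_{4}) = -1/8 ∫_{-4}^{4} f(θ) sin(pi*θ) dθ = -b_{4}/2.
(f is even, so the integrand is odd over a symmetric interval and the integral vanishes.)

0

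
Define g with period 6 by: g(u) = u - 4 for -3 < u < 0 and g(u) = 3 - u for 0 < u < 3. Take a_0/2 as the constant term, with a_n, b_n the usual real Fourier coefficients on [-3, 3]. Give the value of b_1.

b_1 = 1/3 ∫_{-3}^{3} g(u) sin(pi*u/3) du.
Split the integral at the breakpoints.
Integrating by parts (boundary term plus one more integral), an antiderivative of (u - 4) sin(pi*u/3) is -3*u*cos(pi*u/3)/pi + 9*sin(pi*u/3)/pi**2 + 12*cos(pi*u/3)/pi; evaluating from -3 to 0: ∫_{-3}^{0} (u - 4) sin(pi*u/3) du = (12/pi) - (-21/pi) = 33/pi.
Integrating by parts (boundary term plus one more integral), an antiderivative of (3 - u) sin(pi*u/3) is 3*u*cos(pi*u/3)/pi - 9*sin(pi*u/3)/pi**2 - 9*cos(pi*u/3)/pi; evaluating from 0 to 3: ∫_{0}^{3} (3 - u) sin(pi*u/3) du = (0) - (-9/pi) = 9/pi.
Summing the pieces and multiplying by (1/3) gives b_1 = 14/pi.

14/pi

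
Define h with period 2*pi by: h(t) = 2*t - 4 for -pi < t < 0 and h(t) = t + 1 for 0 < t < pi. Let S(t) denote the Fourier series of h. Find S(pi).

At t = pi the one-sided limits are h(pi^-) = 1 + pi and h(pi^+) = -2*pi - 4.
By Dirichlet's theorem the series converges to their average, [(1 + pi) + (-2*pi - 4)]/2 = -pi/2 - 3/2.

-pi/2 - 3/2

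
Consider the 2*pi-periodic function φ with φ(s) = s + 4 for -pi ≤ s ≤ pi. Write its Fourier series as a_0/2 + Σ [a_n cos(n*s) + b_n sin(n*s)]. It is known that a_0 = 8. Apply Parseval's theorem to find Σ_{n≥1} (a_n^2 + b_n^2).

Parseval: a_0^2/2 + Σ_{n≥1} (a_n^2+b_n^2) = 1/pi ∫_{-pi}^{pi} φ(s)^2 ds = 2*pi**2/3 + 32.
Subtract a_0^2/2 = 32: Σ (a_n^2+b_n^2) = 2*pi**2/3.

2*pi**2/3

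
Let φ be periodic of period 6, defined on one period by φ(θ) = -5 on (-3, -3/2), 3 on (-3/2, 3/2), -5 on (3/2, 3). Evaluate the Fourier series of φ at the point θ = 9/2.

-1

θ = 9/2 differs from θ = -3/2 by 1 full period(s), and the series is 6-periodic.
At θ = -3/2 the one-sided limits are φ(-3/2^-) = -5 and φ(-3/2^+) = 3.
By Dirichlet's theorem the series converges to their average, [(-5) + (3)]/2 = -1.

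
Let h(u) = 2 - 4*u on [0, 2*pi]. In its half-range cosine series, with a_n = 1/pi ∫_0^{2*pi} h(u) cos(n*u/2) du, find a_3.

a_3 = 1/pi ∫_0^{2*pi} (2 - 4*u) cos(3*u/2) du.
Integrating by parts (boundary term plus one more integral), an antiderivative of (2 - 4*u) cos(3*u/2) is -8*u*sin(3*u/2)/3 + 4*sin(3*u/2)/3 - 16*cos(3*u/2)/9; evaluating from 0 to 2*pi: ∫_{0}^{2*pi} (2 - 4*u) cos(3*u/2) du = (16/9) - (-16/9) = 32/9.
Hence a_3 = (1/pi)·(32/9) = 32/(9*pi).

32/(9*pi)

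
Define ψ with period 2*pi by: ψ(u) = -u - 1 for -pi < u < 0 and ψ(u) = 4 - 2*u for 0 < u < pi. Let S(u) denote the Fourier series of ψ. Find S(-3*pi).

3/2 - pi/2

u = -3*pi differs from u = -pi by -1 full period(s), and the series is 2*pi-periodic.
At u = -pi the one-sided limits are ψ(-pi^-) = 4 - 2*pi and ψ(-pi^+) = -1 + pi.
By Dirichlet's theorem the series converges to their average, [(4 - 2*pi) + (-1 + pi)]/2 = 3/2 - pi/2.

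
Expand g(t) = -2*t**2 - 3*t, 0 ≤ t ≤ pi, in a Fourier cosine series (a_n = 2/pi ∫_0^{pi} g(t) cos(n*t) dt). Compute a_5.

a_5 = 2/pi ∫_0^{pi} (-2*t**2 - 3*t) cos(5*t) dt.
Integrating by parts twice (tabular method), an antiderivative of (-2*t**2 - 3*t) cos(5*t) is -2*t**2*sin(5*t)/5 - 3*t*sin(5*t)/5 - 4*t*cos(5*t)/25 + 4*sin(5*t)/125 - 3*cos(5*t)/25; evaluating from 0 to pi: ∫_{0}^{pi} (-2*t**2 - 3*t) cos(5*t) dt = (3/25 + 4*pi/25) - (-3/25) = 6/25 + 4*pi/25.
Hence a_5 = (2/pi)·(6/25 + 4*pi/25) = 4*(3 + 2*pi)/(25*pi).

4*(3 + 2*pi)/(25*pi)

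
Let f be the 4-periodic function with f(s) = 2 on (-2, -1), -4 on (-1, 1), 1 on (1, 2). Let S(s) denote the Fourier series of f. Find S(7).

-1

s = 7 differs from s = -1 by 2 full period(s), and the series is 4-periodic.
At s = -1 the one-sided limits are f(-1^-) = 2 and f(-1^+) = -4.
By Dirichlet's theorem the series converges to their average, [(2) + (-4)]/2 = -1.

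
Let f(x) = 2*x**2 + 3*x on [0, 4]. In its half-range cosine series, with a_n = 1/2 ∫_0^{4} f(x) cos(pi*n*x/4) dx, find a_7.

-176/(49*pi**2)

a_7 = 1/2 ∫_0^{4} (2*x**2 + 3*x) cos(7*pi*x/4) dx.
Integrating by parts twice (tabular method), an antiderivative of (2*x**2 + 3*x) cos(7*pi*x/4) is 8*x**2*sin(7*pi*x/4)/(7*pi) + 12*x*sin(7*pi*x/4)/(7*pi) + 64*x*cos(7*pi*x/4)/(49*pi**2) - 256*sin(7*pi*x/4)/(343*pi**3) + 48*cos(7*pi*x/4)/(49*pi**2); evaluating from 0 to 4: ∫_{0}^{4} (2*x**2 + 3*x) cos(7*pi*x/4) dx = (-304/(49*pi**2)) - (48/(49*pi**2)) = -352/(49*pi**2).
Hence a_7 = (1/2)·(-352/(49*pi**2)) = -176/(49*pi**2).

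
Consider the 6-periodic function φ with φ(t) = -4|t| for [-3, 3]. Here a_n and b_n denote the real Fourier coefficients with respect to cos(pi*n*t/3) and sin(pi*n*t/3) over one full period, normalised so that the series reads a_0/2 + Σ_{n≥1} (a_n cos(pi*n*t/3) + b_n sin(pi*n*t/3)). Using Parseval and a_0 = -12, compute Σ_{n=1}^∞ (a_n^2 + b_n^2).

Parseval: a_0^2/2 + Σ_{n≥1} (a_n^2+b_n^2) = 1/3 ∫_{-3}^{3} φ(t)^2 dt = 96.
Subtract a_0^2/2 = 72: Σ (a_n^2+b_n^2) = 24.

24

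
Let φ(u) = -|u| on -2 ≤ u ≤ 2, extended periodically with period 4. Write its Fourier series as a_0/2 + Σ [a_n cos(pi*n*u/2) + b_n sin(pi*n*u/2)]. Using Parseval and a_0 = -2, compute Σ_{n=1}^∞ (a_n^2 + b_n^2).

2/3

Parseval: a_0^2/2 + Σ_{n≥1} (a_n^2+b_n^2) = 1/2 ∫_{-2}^{2} φ(u)^2 du = 8/3.
Subtract a_0^2/2 = 2: Σ (a_n^2+b_n^2) = 2/3.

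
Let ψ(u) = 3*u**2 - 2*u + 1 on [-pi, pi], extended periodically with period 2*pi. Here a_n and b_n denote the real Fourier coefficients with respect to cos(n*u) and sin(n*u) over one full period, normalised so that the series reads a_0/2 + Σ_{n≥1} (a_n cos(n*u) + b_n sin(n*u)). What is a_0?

2 + 2*pi**2

a_0 = 1/pi ∫_{-pi}^{pi} ψ(u) du = 1/pi · (2*pi*(1 + pi**2)) = 2 + 2*pi**2.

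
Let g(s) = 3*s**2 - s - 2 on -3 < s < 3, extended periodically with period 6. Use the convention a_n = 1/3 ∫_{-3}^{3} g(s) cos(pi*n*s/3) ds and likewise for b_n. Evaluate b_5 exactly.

b_5 = 1/3 ∫_{-3}^{3} g(s) sin(5*pi*s/3) ds.
Integrating by parts twice (tabular method), an antiderivative of (3*s**2 - s - 2) sin(5*pi*s/3) is -9*s**2*cos(5*pi*s/3)/(5*pi) + 54*s*sin(5*pi*s/3)/(25*pi**2) + 3*s*cos(5*pi*s/3)/(5*pi) - 9*sin(5*pi*s/3)/(25*pi**2) + 162*cos(5*pi*s/3)/(125*pi**3) + 6*cos(5*pi*s/3)/(5*pi); evaluating from -3 to 3: ∫_{-3}^{3} (3*s**2 - s - 2) sin(5*pi*s/3) ds = (6*(-27 + 275*pi**2)/(125*pi**3)) - (6*(-27 + 350*pi**2)/(125*pi**3)) = -18/(5*pi).
Hence b_5 = (1/3)·(-18/(5*pi)) = -6/(5*pi).

-6/(5*pi)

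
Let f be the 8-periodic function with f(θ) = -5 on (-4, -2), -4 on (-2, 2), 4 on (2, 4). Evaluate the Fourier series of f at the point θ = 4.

At θ = 4 the one-sided limits are f(4^-) = 4 and f(4^+) = -5.
By Dirichlet's theorem the series converges to their average, [(4) + (-5)]/2 = -1/2.

-1/2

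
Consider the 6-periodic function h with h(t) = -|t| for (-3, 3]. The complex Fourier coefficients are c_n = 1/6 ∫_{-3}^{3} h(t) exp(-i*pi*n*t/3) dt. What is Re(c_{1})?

6/pi**2

Since h is real-valued, Re(c_{1}) = 1/6 ∫_{-3}^{3} h(t) cos(pi*t/3) dt = a_{1}/2.
h is even and cos(pi*t/3) is even, so the integrand is even: ∫_{-3}^{3} h(t) cos(pi*t/3) dt = 2∫_0^{3} h(t) cos(pi*t/3) dt.
Integrating by parts (boundary term plus one more integral), an antiderivative of (-t) cos(pi*t/3) is -3*t*sin(pi*t/3)/pi - 9*cos(pi*t/3)/pi**2; evaluating from 0 to 3: ∫_{0}^{3} (-t) cos(pi*t/3) dt = (9/pi**2) - (-9/pi**2) = 18/pi**2.
So ∫_{-3}^{3} h(t) cos(pi*t/3) dt = 36/pi**2.
Hence Re(c_{1}) = (1/6)·(36/pi**2) = 6/pi**2.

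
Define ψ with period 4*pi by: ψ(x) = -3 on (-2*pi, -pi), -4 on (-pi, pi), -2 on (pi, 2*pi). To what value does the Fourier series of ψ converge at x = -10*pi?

x = -10*pi differs from x = -2*pi by -2 full period(s), and the series is 4*pi-periodic.
At x = -2*pi the one-sided limits are ψ(-2*pi^-) = -2 and ψ(-2*pi^+) = -3.
By Dirichlet's theorem the series converges to their average, [(-2) + (-3)]/2 = -5/2.

-5/2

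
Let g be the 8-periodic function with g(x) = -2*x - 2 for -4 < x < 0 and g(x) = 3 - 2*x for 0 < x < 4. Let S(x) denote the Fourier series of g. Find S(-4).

1/2

At x = -4 the one-sided limits are g(-4^-) = -5 and g(-4^+) = 6.
By Dirichlet's theorem the series converges to their average, [(-5) + (6)]/2 = 1/2.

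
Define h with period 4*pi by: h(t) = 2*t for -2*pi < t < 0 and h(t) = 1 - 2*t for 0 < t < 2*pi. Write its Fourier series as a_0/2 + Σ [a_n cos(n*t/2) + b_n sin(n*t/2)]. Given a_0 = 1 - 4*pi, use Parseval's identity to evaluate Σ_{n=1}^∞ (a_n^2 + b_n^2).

Parseval: a_0^2/2 + Σ_{n≥1} (a_n^2+b_n^2) = (1/(2*pi)) ∫_{-2*pi}^{2*pi} h(t)^2 dt = -4*pi + 1 + 32*pi**2/3.
Subtract a_0^2/2 = (1 - 4*pi)**2/2: Σ (a_n^2+b_n^2) = 1/2 + 8*pi**2/3.

1/2 + 8*pi**2/3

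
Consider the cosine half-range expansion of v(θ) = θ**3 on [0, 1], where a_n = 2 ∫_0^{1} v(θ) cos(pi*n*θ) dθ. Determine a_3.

a_3 = 2 ∫_0^{1} (θ**3) cos(3*pi*θ) dθ.
Integrating by parts three times (tabular method), an antiderivative of (θ**3) cos(3*pi*θ) is θ**3*sin(3*pi*θ)/(3*pi) + θ**2*cos(3*pi*θ)/(3*pi**2) - 2*θ*sin(3*pi*θ)/(9*pi**3) - 2*cos(3*pi*θ)/(27*pi**4); evaluating from 0 to 1: ∫_{0}^{1} (θ**3) cos(3*pi*θ) dθ = ((2 - 9*pi**2)/(27*pi**4)) - (-2/(27*pi**4)) = (4 - 9*pi**2)/(27*pi**4).
Hence a_3 = 2·((4 - 9*pi**2)/(27*pi**4)) = 2*(4 - 9*pi**2)/(27*pi**4).

2*(4 - 9*pi**2)/(27*pi**4)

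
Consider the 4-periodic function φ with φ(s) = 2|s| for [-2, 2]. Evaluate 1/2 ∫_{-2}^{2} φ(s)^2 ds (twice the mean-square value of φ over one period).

32/3

1/2 ∫_{-2}^{2} φ(s)^2 ds = 1/2 · (64/3) = 32/3.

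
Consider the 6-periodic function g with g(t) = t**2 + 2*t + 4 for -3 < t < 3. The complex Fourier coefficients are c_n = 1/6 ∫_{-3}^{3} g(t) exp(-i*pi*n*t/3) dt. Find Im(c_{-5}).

6/(5*pi)

Since g is real-valued, Im(c_{-5}) = -1/6 ∫_{-3}^{3} g(t) sin(-5*pi*t/3) dt = b_{5}/2.
Integrating by parts twice (tabular method), an antiderivative of (t**2 + 2*t + 4) sin(-5*pi*t/3) is 3*t**2*cos(5*pi*t/3)/(5*pi) - 18*t*sin(5*pi*t/3)/(25*pi**2) + 6*t*cos(5*pi*t/3)/(5*pi) - 18*sin(5*pi*t/3)/(25*pi**2) - 54*cos(5*pi*t/3)/(125*pi**3) + 12*cos(5*pi*t/3)/(5*pi); evaluating from -3 to 3: ∫_{-3}^{3} (t**2 + 2*t + 4) sin(-5*pi*t/3) dt = (3*(18 - 475*pi**2)/(125*pi**3)) - (3*(18 - 175*pi**2)/(125*pi**3)) = -36/(5*pi).
Hence Im(c_{-5}) = (-1/6)·(-36/(5*pi)) = 6/(5*pi).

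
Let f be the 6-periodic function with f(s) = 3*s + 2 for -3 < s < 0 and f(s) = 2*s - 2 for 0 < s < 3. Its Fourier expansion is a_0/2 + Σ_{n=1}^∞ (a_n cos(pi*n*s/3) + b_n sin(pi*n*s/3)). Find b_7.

1/pi

b_7 = 1/3 ∫_{-3}^{3} f(s) sin(7*pi*s/3) ds.
Split the integral at the breakpoints.
Integrating by parts (boundary term plus one more integral), an antiderivative of (3*s + 2) sin(7*pi*s/3) is -9*s*cos(7*pi*s/3)/(7*pi) + 27*sin(7*pi*s/3)/(49*pi**2) - 6*cos(7*pi*s/3)/(7*pi); evaluating from -3 to 0: ∫_{-3}^{0} (3*s + 2) sin(7*pi*s/3) ds = (-6/(7*pi)) - (-3/pi) = 15/(7*pi).
Integrating by parts (boundary term plus one more integral), an antiderivative of (2*s - 2) sin(7*pi*s/3) is -6*s*cos(7*pi*s/3)/(7*pi) + 18*sin(7*pi*s/3)/(49*pi**2) + 6*cos(7*pi*s/3)/(7*pi); evaluating from 0 to 3: ∫_{0}^{3} (2*s - 2) sin(7*pi*s/3) ds = (12/(7*pi)) - (6/(7*pi)) = 6/(7*pi).
Summing the pieces and multiplying by (1/3) gives b_7 = 1/pi.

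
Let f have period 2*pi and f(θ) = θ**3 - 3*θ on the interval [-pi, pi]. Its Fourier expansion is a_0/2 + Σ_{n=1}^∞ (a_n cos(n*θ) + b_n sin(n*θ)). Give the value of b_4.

b_4 = 1/pi ∫_{-pi}^{pi} f(θ) sin(4*θ) dθ.
f is odd and sin(4*θ) is odd, so the integrand is even and b_4 = 2/pi ∫_0^{pi} f(θ) sin(4*θ) dθ.
Integrating by parts three times (tabular method), an antiderivative of (θ**3 - 3*θ) sin(4*θ) is -θ**3*cos(4*θ)/4 + 3*θ**2*sin(4*θ)/16 + 27*θ*cos(4*θ)/32 - 27*sin(4*θ)/128; evaluating from 0 to pi: ∫_{0}^{pi} (θ**3 - 3*θ) sin(4*θ) dθ = (pi*(27 - 8*pi**2)/32) - (0) = pi*(27 - 8*pi**2)/32.
Hence b_4 = (2/pi)·(pi*(27 - 8*pi**2)/32) = 27/16 - pi**2/2.

27/16 - pi**2/2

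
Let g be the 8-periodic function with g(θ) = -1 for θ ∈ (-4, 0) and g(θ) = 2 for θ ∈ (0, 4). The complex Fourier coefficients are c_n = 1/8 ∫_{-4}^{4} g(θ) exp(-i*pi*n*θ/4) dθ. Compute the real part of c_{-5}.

0

Since g is real-valued, Re(c_{-5}) = 1/8 ∫_{-4}^{4} g(θ) cos(-5*pi*θ/4) dθ = a_{5}/2.
Split the integral at the breakpoints.
Directly, an antiderivative of (-1) cos(-5*pi*θ/4) is -4*sin(5*pi*θ/4)/(5*pi); evaluating from -4 to 0: ∫_{-4}^{0} (-1) cos(-5*pi*θ/4) dθ = (0) - (0) = 0.
Directly, an antiderivative of (2) cos(-5*pi*θ/4) is 8*sin(5*pi*θ/4)/(5*pi); evaluating from 0 to 4: ∫_{0}^{4} (2) cos(-5*pi*θ/4) dθ = (0) - (0) = 0.
So ∫_{-4}^{4} g(θ) cos(-5*pi*θ/4) dθ = 0.
Hence Re(c_{-5}) = (1/8)·(0) = 0.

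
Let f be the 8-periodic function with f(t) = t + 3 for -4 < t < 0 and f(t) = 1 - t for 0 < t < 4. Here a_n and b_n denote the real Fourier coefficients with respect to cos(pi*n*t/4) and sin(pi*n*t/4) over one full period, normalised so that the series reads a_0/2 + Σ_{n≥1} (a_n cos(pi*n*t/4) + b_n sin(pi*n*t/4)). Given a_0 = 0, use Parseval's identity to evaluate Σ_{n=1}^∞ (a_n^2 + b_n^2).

Parseval: a_0^2/2 + Σ_{n≥1} (a_n^2+b_n^2) = 1/4 ∫_{-4}^{4} f(t)^2 dt = 14/3.
Subtract a_0^2/2 = 0: Σ (a_n^2+b_n^2) = 14/3.

14/3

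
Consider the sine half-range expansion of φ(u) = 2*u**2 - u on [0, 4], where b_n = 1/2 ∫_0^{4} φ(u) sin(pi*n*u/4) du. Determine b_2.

b_2 = 1/2 ∫_0^{4} (2*u**2 - u) sin(pi*u/2) du.
Integrating by parts twice (tabular method), an antiderivative of (2*u**2 - u) sin(pi*u/2) is -4*u**2*cos(pi*u/2)/pi + 16*u*sin(pi*u/2)/pi**2 + 2*u*cos(pi*u/2)/pi - 4*sin(pi*u/2)/pi**2 + 32*cos(pi*u/2)/pi**3; evaluating from 0 to 4: ∫_{0}^{4} (2*u**2 - u) sin(pi*u/2) du = (-56/pi + 32/pi**3) - (32/pi**3) = -56/pi.
Hence b_2 = (1/2)·(-56/pi) = -28/pi.

-28/pi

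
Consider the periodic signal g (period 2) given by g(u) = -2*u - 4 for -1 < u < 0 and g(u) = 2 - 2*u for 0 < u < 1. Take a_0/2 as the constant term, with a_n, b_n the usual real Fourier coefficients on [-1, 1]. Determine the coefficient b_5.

8/(5*pi)

b_5 = ∫_{-1}^{1} g(u) sin(5*pi*u) du.
Split the integral at the breakpoints.
Integrating by parts (boundary term plus one more integral), an antiderivative of (-2*u - 4) sin(5*pi*u) is 2*u*cos(5*pi*u)/(5*pi) - 2*sin(5*pi*u)/(25*pi**2) + 4*cos(5*pi*u)/(5*pi); evaluating from -1 to 0: ∫_{-1}^{0} (-2*u - 4) sin(5*pi*u) du = (4/(5*pi)) - (-2/(5*pi)) = 6/(5*pi).
Integrating by parts (boundary term plus one more integral), an antiderivative of (2 - 2*u) sin(5*pi*u) is 2*u*cos(5*pi*u)/(5*pi) - 2*sin(5*pi*u)/(25*pi**2) - 2*cos(5*pi*u)/(5*pi); evaluating from 0 to 1: ∫_{0}^{1} (2 - 2*u) sin(5*pi*u) du = (0) - (-2/(5*pi)) = 2/(5*pi).
Summing the pieces gives b_5 = 8/(5*pi).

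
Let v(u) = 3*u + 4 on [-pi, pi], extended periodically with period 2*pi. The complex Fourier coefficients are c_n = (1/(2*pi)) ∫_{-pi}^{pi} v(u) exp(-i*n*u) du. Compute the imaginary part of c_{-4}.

-3/4

Since v is real-valued, Im(c_{-4}) = -(1/(2*pi)) ∫_{-pi}^{pi} v(u) sin(-4*u) du = b_{4}/2.
Integrating by parts (boundary term plus one more integral), an antiderivative of (3*u + 4) sin(-4*u) is 3*u*cos(4*u)/4 - 3*sin(4*u)/16 + cos(4*u); evaluating from -pi to pi: ∫_{-pi}^{pi} (3*u + 4) sin(-4*u) du = (1 + 3*pi/4) - (1 - 3*pi/4) = 3*pi/2.
Hence Im(c_{-4}) = (-1/(2*pi))·(3*pi/2) = -3/4.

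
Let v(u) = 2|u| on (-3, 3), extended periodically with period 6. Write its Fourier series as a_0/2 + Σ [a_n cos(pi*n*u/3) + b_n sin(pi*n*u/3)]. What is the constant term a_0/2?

a_0 = 1/3 ∫_{-3}^{3} v(u) du = 1/3 · (18) = 6.
So the constant term a_0/2 = 3.

3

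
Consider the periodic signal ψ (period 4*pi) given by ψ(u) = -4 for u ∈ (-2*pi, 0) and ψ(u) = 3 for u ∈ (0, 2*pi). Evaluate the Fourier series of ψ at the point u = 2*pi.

At u = 2*pi the one-sided limits are ψ(2*pi^-) = 3 and ψ(2*pi^+) = -4.
By Dirichlet's theorem the series converges to their average, [(3) + (-4)]/2 = -1/2.

-1/2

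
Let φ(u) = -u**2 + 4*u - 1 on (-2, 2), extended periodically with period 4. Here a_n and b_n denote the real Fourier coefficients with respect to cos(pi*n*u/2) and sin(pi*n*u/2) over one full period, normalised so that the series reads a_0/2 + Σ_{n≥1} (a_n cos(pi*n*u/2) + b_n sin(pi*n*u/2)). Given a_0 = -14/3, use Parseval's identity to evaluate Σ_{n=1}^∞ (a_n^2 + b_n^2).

Parseval: a_0^2/2 + Σ_{n≥1} (a_n^2+b_n^2) = 1/2 ∫_{-2}^{2} φ(u)^2 du = 282/5.
Subtract a_0^2/2 = 98/9: Σ (a_n^2+b_n^2) = 2048/45.

2048/45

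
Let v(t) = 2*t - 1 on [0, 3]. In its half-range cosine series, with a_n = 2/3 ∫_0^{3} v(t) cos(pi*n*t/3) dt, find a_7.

-24/(49*pi**2)

a_7 = 2/3 ∫_0^{3} (2*t - 1) cos(7*pi*t/3) dt.
Integrating by parts (boundary term plus one more integral), an antiderivative of (2*t - 1) cos(7*pi*t/3) is 6*t*sin(7*pi*t/3)/(7*pi) - 3*sin(7*pi*t/3)/(7*pi) + 18*cos(7*pi*t/3)/(49*pi**2); evaluating from 0 to 3: ∫_{0}^{3} (2*t - 1) cos(7*pi*t/3) dt = (-18/(49*pi**2)) - (18/(49*pi**2)) = -36/(49*pi**2).
Hence a_7 = (2/3)·(-36/(49*pi**2)) = -24/(49*pi**2).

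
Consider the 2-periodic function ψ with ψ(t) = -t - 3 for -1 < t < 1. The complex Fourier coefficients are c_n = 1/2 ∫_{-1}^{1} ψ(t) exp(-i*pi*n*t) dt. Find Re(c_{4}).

0

Since ψ is real-valued, Re(c_{4}) = 1/2 ∫_{-1}^{1} ψ(t) cos(4*pi*t) dt = a_{4}/2.
Integrating by parts (boundary term plus one more integral), an antiderivative of (-t - 3) cos(4*pi*t) is -t*sin(4*pi*t)/(4*pi) - 3*sin(4*pi*t)/(4*pi) - cos(4*pi*t)/(16*pi**2); evaluating from -1 to 1: ∫_{-1}^{1} (-t - 3) cos(4*pi*t) dt = (-1/(16*pi**2)) - (-1/(16*pi**2)) = 0.
Hence Re(c_{4}) = (1/2)·(0) = 0.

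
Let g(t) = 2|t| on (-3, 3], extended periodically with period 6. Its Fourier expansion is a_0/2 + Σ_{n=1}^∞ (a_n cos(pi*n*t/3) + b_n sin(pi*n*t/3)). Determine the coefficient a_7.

a_7 = 1/3 ∫_{-3}^{3} g(t) cos(7*pi*t/3) dt.
g is even and cos(7*pi*t/3) is even, so the integrand is even and a_7 = 2/3 ∫_0^{3} g(t) cos(7*pi*t/3) dt.
Integrating by parts (boundary term plus one more integral), an antiderivative of (2*t) cos(7*pi*t/3) is 6*t*sin(7*pi*t/3)/(7*pi) + 18*cos(7*pi*t/3)/(49*pi**2); evaluating from 0 to 3: ∫_{0}^{3} (2*t) cos(7*pi*t/3) dt = (-18/(49*pi**2)) - (18/(49*pi**2)) = -36/(49*pi**2).
Hence a_7 = (2/3)·(-36/(49*pi**2)) = -24/(49*pi**2).

-24/(49*pi**2)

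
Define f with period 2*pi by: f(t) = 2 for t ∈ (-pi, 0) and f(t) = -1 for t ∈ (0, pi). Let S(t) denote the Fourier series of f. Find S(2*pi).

t = 2*pi differs from t = 0 by 1 full period(s), and the series is 2*pi-periodic.
At t = 0 the one-sided limits are f(0^-) = 2 and f(0^+) = -1.
By Dirichlet's theorem the series converges to their average, [(2) + (-1)]/2 = 1/2.

1/2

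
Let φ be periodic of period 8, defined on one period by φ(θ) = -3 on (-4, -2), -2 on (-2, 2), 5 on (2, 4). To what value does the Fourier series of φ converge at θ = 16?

θ = 16 differs from θ = 0 by 2 full period(s), and the series is 8-periodic.
φ is continuous at θ = 0 with value -2, so the series converges to -2 there.

-2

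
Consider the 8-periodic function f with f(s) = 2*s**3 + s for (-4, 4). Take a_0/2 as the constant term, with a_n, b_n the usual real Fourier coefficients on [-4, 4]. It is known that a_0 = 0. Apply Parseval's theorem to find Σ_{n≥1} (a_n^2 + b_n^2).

535648/105

Parseval: a_0^2/2 + Σ_{n≥1} (a_n^2+b_n^2) = 1/4 ∫_{-4}^{4} f(s)^2 ds = 535648/105.
Subtract a_0^2/2 = 0: Σ (a_n^2+b_n^2) = 535648/105.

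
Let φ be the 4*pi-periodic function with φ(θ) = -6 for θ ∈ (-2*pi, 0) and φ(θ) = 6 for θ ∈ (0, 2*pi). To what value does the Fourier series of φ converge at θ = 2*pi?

At θ = 2*pi the one-sided limits are φ(2*pi^-) = 6 and φ(2*pi^+) = -6.
By Dirichlet's theorem the series converges to their average, [(6) + (-6)]/2 = 0.

0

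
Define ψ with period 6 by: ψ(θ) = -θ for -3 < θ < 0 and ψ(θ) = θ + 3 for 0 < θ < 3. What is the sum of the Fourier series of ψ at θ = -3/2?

3/2

ψ is continuous at θ = -3/2 with value 3/2, so the series converges to 3/2 there.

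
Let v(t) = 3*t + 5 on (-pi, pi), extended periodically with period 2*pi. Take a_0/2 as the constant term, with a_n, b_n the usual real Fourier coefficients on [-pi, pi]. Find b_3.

2

b_3 = 1/pi ∫_{-pi}^{pi} v(t) sin(3*t) dt.
Integrating by parts (boundary term plus one more integral), an antiderivative of (3*t + 5) sin(3*t) is -t*cos(3*t) + sin(3*t)/3 - 5*cos(3*t)/3; evaluating from -pi to pi: ∫_{-pi}^{pi} (3*t + 5) sin(3*t) dt = (5/3 + pi) - (5/3 - pi) = 2*pi.
Hence b_3 = (1/pi)·(2*pi) = 2.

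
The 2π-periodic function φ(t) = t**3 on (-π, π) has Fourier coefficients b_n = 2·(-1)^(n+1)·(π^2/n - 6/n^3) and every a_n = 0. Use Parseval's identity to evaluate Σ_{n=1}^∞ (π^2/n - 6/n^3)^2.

pi**6/14

Parseval: Σ b_n^2 = (1/π) ∫_{-π}^{π} φ(t)^2 dt = 2*pi**6/7.
b_n^2 = 4·(π^2/n - 6/n^3)^2, so the sum equals (2*pi**6/7)/4 = pi**6/14.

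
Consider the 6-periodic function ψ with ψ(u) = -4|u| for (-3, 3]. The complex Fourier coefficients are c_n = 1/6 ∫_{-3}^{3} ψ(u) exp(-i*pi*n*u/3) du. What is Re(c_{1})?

Since ψ is real-valued, Re(c_{1}) = 1/6 ∫_{-3}^{3} ψ(u) cos(pi*u/3) du = a_{1}/2.
ψ is even and cos(pi*u/3) is even, so the integrand is even: ∫_{-3}^{3} ψ(u) cos(pi*u/3) du = 2∫_0^{3} ψ(u) cos(pi*u/3) du.
Integrating by parts (boundary term plus one more integral), an antiderivative of (-4*u) cos(pi*u/3) is -12*u*sin(pi*u/3)/pi - 36*cos(pi*u/3)/pi**2; evaluating from 0 to 3: ∫_{0}^{3} (-4*u) cos(pi*u/3) du = (36/pi**2) - (-36/pi**2) = 72/pi**2.
So ∫_{-3}^{3} ψ(u) cos(pi*u/3) du = 144/pi**2.
Hence Re(c_{1}) = (1/6)·(144/pi**2) = 24/pi**2.

24/pi**2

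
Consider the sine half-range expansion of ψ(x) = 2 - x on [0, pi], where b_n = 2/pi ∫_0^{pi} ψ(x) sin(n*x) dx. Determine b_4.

1/2

b_4 = 2/pi ∫_0^{pi} (2 - x) sin(4*x) dx.
Integrating by parts (boundary term plus one more integral), an antiderivative of (2 - x) sin(4*x) is x*cos(4*x)/4 - sin(4*x)/16 - cos(4*x)/2; evaluating from 0 to pi: ∫_{0}^{pi} (2 - x) sin(4*x) dx = (-1/2 + pi/4) - (-1/2) = pi/4.
Hence b_4 = (2/pi)·(pi/4) = 1/2.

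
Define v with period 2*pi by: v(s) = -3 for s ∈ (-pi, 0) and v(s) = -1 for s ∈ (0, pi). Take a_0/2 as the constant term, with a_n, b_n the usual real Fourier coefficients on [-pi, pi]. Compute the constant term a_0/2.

a_0 = 1/pi ∫_{-pi}^{pi} v(s) ds = 1/pi · (-4*pi) = -4.
So the constant term a_0/2 = -2.

-2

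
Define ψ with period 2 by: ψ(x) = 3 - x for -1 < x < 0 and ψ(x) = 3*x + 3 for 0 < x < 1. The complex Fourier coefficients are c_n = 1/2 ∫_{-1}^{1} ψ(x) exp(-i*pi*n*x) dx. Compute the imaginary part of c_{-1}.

Since ψ is real-valued, Im(c_{-1}) = -1/2 ∫_{-1}^{1} ψ(x) sin(-pi*x) dx = b_{1}/2.
Split the integral at the breakpoints.
Integrating by parts (boundary term plus one more integral), an antiderivative of (3 - x) sin(-pi*x) is -x*cos(pi*x)/pi + sin(pi*x)/pi**2 + 3*cos(pi*x)/pi; evaluating from -1 to 0: ∫_{-1}^{0} (3 - x) sin(-pi*x) dx = (3/pi) - (-4/pi) = 7/pi.
Integrating by parts (boundary term plus one more integral), an antiderivative of (3*x + 3) sin(-pi*x) is 3*x*cos(pi*x)/pi - 3*sin(pi*x)/pi**2 + 3*cos(pi*x)/pi; evaluating from 0 to 1: ∫_{0}^{1} (3*x + 3) sin(-pi*x) dx = (-6/pi) - (3/pi) = -9/pi.
So ∫_{-1}^{1} ψ(x) sin(-pi*x) dx = -2/pi.
Hence Im(c_{-1}) = (-1/2)·(-2/pi) = 1/pi.

1/pi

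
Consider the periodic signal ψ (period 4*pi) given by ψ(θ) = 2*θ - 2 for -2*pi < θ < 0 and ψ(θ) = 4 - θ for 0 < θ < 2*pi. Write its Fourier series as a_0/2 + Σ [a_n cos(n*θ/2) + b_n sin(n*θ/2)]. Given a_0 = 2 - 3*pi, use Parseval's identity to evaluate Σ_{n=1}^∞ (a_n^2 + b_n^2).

18 + 6*pi + 13*pi**2/6

Parseval: a_0^2/2 + Σ_{n≥1} (a_n^2+b_n^2) = (1/(2*pi)) ∫_{-2*pi}^{2*pi} ψ(θ)^2 dθ = 20 + 20*pi**2/3.
Subtract a_0^2/2 = (2 - 3*pi)**2/2: Σ (a_n^2+b_n^2) = 18 + 6*pi + 13*pi**2/6.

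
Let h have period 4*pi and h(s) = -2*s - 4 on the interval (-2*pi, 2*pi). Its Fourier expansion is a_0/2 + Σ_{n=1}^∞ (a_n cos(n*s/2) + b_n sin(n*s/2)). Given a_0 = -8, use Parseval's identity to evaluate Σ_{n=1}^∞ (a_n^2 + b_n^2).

Parseval: a_0^2/2 + Σ_{n≥1} (a_n^2+b_n^2) = (1/(2*pi)) ∫_{-2*pi}^{2*pi} h(s)^2 ds = 32 + 32*pi**2/3.
Subtract a_0^2/2 = 32: Σ (a_n^2+b_n^2) = 32*pi**2/3.

32*pi**2/3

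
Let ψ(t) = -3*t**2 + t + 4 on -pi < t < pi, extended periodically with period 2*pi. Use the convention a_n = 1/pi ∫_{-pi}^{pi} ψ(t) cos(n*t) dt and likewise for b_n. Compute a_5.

12/25

a_5 = 1/pi ∫_{-pi}^{pi} ψ(t) cos(5*t) dt.
Integrating by parts twice (tabular method), an antiderivative of (-3*t**2 + t + 4) cos(5*t) is -3*t**2*sin(5*t)/5 + t*sin(5*t)/5 - 6*t*cos(5*t)/25 + 106*sin(5*t)/125 + cos(5*t)/25; evaluating from -pi to pi: ∫_{-pi}^{pi} (-3*t**2 + t + 4) cos(5*t) dt = (-1/25 + 6*pi/25) - (-6*pi/25 - 1/25) = 12*pi/25.
Hence a_5 = (1/pi)·(12*pi/25) = 12/25.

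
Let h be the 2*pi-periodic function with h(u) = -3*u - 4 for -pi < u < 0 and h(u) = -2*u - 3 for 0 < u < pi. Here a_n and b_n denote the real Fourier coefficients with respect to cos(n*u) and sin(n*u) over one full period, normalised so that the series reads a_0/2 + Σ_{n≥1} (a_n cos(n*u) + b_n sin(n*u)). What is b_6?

5/6

b_6 = 1/pi ∫_{-pi}^{pi} h(u) sin(6*u) du.
Split the integral at the breakpoints.
Integrating by parts (boundary term plus one more integral), an antiderivative of (-3*u - 4) sin(6*u) is u*cos(6*u)/2 - sin(6*u)/12 + 2*cos(6*u)/3; evaluating from -pi to 0: ∫_{-pi}^{0} (-3*u - 4) sin(6*u) du = (2/3) - (2/3 - pi/2) = pi/2.
Integrating by parts (boundary term plus one more integral), an antiderivative of (-2*u - 3) sin(6*u) is u*cos(6*u)/3 - sin(6*u)/18 + cos(6*u)/2; evaluating from 0 to pi: ∫_{0}^{pi} (-2*u - 3) sin(6*u) du = (1/2 + pi/3) - (1/2) = pi/3.
Summing the pieces and multiplying by (1/pi) gives b_6 = 5/6.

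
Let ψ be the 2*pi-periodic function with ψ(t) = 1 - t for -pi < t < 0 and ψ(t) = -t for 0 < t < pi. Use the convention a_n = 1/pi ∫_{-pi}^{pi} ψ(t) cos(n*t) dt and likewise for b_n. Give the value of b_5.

2*(-pi - 1)/(5*pi)

b_5 = 1/pi ∫_{-pi}^{pi} ψ(t) sin(5*t) dt.
Split the integral at the breakpoints.
Integrating by parts (boundary term plus one more integral), an antiderivative of (1 - t) sin(5*t) is t*cos(5*t)/5 - sin(5*t)/25 - cos(5*t)/5; evaluating from -pi to 0: ∫_{-pi}^{0} (1 - t) sin(5*t) dt = (-1/5) - (1/5 + pi/5) = -pi/5 - 2/5.
Integrating by parts (boundary term plus one more integral), an antiderivative of (-t) sin(5*t) is t*cos(5*t)/5 - sin(5*t)/25; evaluating from 0 to pi: ∫_{0}^{pi} (-t) sin(5*t) dt = (-pi/5) - (0) = -pi/5.
Summing the pieces and multiplying by (1/pi) gives b_5 = 2*(-pi - 1)/(5*pi).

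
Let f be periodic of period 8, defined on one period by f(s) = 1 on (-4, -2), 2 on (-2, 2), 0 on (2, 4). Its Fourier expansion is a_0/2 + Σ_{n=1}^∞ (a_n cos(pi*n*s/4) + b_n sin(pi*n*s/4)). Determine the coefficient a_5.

a_5 = 1/4 ∫_{-4}^{4} f(s) cos(5*pi*s/4) ds.
Split the integral at the breakpoints.
Directly, an antiderivative of (1) cos(5*pi*s/4) is 4*sin(5*pi*s/4)/(5*pi); evaluating from -4 to -2: ∫_{-4}^{-2} (1) cos(5*pi*s/4) ds = (-4/(5*pi)) - (0) = -4/(5*pi).
Directly, an antiderivative of (2) cos(5*pi*s/4) is 8*sin(5*pi*s/4)/(5*pi); evaluating from -2 to 2: ∫_{-2}^{2} (2) cos(5*pi*s/4) ds = (8/(5*pi)) - (-8/(5*pi)) = 16/(5*pi).
∫_{2}^{4} (0) cos(5*pi*s/4) ds = 0.
Summing the pieces and multiplying by (1/4) gives a_5 = 3/(5*pi).

3/(5*pi)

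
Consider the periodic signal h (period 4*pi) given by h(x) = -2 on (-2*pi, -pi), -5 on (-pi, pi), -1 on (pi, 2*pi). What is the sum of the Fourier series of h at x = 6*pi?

x = 6*pi differs from x = 2*pi by 1 full period(s), and the series is 4*pi-periodic.
At x = 2*pi the one-sided limits are h(2*pi^-) = -1 and h(2*pi^+) = -2.
By Dirichlet's theorem the series converges to their average, [(-1) + (-2)]/2 = -3/2.

-3/2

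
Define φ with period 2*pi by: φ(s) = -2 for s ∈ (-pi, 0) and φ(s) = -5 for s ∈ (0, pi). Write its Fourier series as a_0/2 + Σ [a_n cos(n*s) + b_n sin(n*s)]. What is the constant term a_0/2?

a_0 = 1/pi ∫_{-pi}^{pi} φ(s) ds = 1/pi · (-7*pi) = -7.
So the constant term a_0/2 = -7/2.

-7/2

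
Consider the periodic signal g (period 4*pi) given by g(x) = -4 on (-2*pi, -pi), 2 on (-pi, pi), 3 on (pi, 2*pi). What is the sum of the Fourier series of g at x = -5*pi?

x = -5*pi differs from x = -pi by -1 full period(s), and the series is 4*pi-periodic.
At x = -pi the one-sided limits are g(-pi^-) = -4 and g(-pi^+) = 2.
By Dirichlet's theorem the series converges to their average, [(-4) + (2)]/2 = -1.

-1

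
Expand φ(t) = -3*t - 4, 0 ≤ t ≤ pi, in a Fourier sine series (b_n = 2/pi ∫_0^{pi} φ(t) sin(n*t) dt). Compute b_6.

1

b_6 = 2/pi ∫_0^{pi} (-3*t - 4) sin(6*t) dt.
Integrating by parts (boundary term plus one more integral), an antiderivative of (-3*t - 4) sin(6*t) is t*cos(6*t)/2 - sin(6*t)/12 + 2*cos(6*t)/3; evaluating from 0 to pi: ∫_{0}^{pi} (-3*t - 4) sin(6*t) dt = (2/3 + pi/2) - (2/3) = pi/2.
Hence b_6 = (2/pi)·(pi/2) = 1.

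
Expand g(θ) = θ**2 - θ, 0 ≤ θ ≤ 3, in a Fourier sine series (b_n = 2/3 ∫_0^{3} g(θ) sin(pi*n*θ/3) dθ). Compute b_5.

12*(-6 + 25*pi**2)/(125*pi**3)

b_5 = 2/3 ∫_0^{3} (θ**2 - θ) sin(5*pi*θ/3) dθ.
Integrating by parts twice (tabular method), an antiderivative of (θ**2 - θ) sin(5*pi*θ/3) is -3*θ**2*cos(5*pi*θ/3)/(5*pi) + 18*θ*sin(5*pi*θ/3)/(25*pi**2) + 3*θ*cos(5*pi*θ/3)/(5*pi) - 9*sin(5*pi*θ/3)/(25*pi**2) + 54*cos(5*pi*θ/3)/(125*pi**3); evaluating from 0 to 3: ∫_{0}^{3} (θ**2 - θ) sin(5*pi*θ/3) dθ = (18*(-3 + 25*pi**2)/(125*pi**3)) - (54/(125*pi**3)) = 18*(-6 + 25*pi**2)/(125*pi**3).
Hence b_5 = (2/3)·(18*(-6 + 25*pi**2)/(125*pi**3)) = 12*(-6 + 25*pi**2)/(125*pi**3).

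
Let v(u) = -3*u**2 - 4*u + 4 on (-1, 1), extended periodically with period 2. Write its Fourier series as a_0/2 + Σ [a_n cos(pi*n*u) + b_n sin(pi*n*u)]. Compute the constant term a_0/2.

a_0 = ∫_{-1}^{1} v(u) du = 6.
So the constant term a_0/2 = 3.

3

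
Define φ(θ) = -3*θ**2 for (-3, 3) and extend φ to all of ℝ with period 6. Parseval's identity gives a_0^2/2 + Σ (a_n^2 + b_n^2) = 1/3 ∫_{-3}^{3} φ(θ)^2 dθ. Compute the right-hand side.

1/3 ∫_{-3}^{3} φ(θ)^2 dθ = 1/3 · (4374/5) = 1458/5.

1458/5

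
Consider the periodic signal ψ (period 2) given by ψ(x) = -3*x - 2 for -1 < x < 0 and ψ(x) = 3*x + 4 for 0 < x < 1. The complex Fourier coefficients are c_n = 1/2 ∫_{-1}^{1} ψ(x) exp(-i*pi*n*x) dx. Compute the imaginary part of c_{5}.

Since ψ is real-valued, Im(c_{5}) = -1/2 ∫_{-1}^{1} ψ(x) sin(5*pi*x) dx = -b_{5}/2.
Split the integral at the breakpoints.
Integrating by parts (boundary term plus one more integral), an antiderivative of (-3*x - 2) sin(5*pi*x) is 3*x*cos(5*pi*x)/(5*pi) - 3*sin(5*pi*x)/(25*pi**2) + 2*cos(5*pi*x)/(5*pi); evaluating from -1 to 0: ∫_{-1}^{0} (-3*x - 2) sin(5*pi*x) dx = (2/(5*pi)) - (1/(5*pi)) = 1/(5*pi).
Integrating by parts (boundary term plus one more integral), an antiderivative of (3*x + 4) sin(5*pi*x) is -3*x*cos(5*pi*x)/(5*pi) + 3*sin(5*pi*x)/(25*pi**2) - 4*cos(5*pi*x)/(5*pi); evaluating from 0 to 1: ∫_{0}^{1} (3*x + 4) sin(5*pi*x) dx = (7/(5*pi)) - (-4/(5*pi)) = 11/(5*pi).
So ∫_{-1}^{1} ψ(x) sin(5*pi*x) dx = 12/(5*pi).
Hence Im(c_{5}) = (-1/2)·(12/(5*pi)) = -6/(5*pi).

-6/(5*pi)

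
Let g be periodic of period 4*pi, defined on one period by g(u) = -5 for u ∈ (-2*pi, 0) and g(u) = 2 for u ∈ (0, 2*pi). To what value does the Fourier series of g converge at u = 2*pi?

-3/2

At u = 2*pi the one-sided limits are g(2*pi^-) = 2 and g(2*pi^+) = -5.
By Dirichlet's theorem the series converges to their average, [(2) + (-5)]/2 = -3/2.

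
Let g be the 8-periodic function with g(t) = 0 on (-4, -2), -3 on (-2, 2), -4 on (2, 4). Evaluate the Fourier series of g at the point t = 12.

-2

t = 12 differs from t = 4 by 1 full period(s), and the series is 8-periodic.
At t = 4 the one-sided limits are g(4^-) = -4 and g(4^+) = 0.
By Dirichlet's theorem the series converges to their average, [(-4) + (0)]/2 = -2.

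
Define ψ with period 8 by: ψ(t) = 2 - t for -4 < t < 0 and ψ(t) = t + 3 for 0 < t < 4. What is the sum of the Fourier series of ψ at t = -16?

t = -16 differs from t = 0 by -2 full period(s), and the series is 8-periodic.
At t = 0 the one-sided limits are ψ(0^-) = 2 and ψ(0^+) = 3.
By Dirichlet's theorem the series converges to their average, [(2) + (3)]/2 = 5/2.

5/2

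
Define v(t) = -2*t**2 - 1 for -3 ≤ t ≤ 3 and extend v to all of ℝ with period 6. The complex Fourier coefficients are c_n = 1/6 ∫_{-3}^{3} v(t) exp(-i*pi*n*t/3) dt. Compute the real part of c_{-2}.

-9/pi**2

Since v is real-valued, Re(c_{-2}) = 1/6 ∫_{-3}^{3} v(t) cos(-2*pi*t/3) dt = a_{2}/2.
v is even and cos(-2*pi*t/3) is even, so the integrand is even: ∫_{-3}^{3} v(t) cos(-2*pi*t/3) dt = 2∫_0^{3} v(t) cos(-2*pi*t/3) dt.
Integrating by parts twice (tabular method), an antiderivative of (-2*t**2 - 1) cos(-2*pi*t/3) is -3*t**2*sin(2*pi*t/3)/pi - 9*t*cos(2*pi*t/3)/pi**2 - 3*sin(2*pi*t/3)/(2*pi) + 27*sin(2*pi*t/3)/(2*pi**3); evaluating from 0 to 3: ∫_{0}^{3} (-2*t**2 - 1) cos(-2*pi*t/3) dt = (-27/pi**2) - (0) = -27/pi**2.
So ∫_{-3}^{3} v(t) cos(-2*pi*t/3) dt = -54/pi**2.
Hence Re(c_{-2}) = (1/6)·(-54/pi**2) = -9/pi**2.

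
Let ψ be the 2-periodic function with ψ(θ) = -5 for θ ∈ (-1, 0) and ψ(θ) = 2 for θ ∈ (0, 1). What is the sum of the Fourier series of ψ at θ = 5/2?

2

θ = 5/2 differs from θ = 1/2 by 1 full period(s), and the series is 2-periodic.
ψ is continuous at θ = 1/2 with value 2, so the series converges to 2 there.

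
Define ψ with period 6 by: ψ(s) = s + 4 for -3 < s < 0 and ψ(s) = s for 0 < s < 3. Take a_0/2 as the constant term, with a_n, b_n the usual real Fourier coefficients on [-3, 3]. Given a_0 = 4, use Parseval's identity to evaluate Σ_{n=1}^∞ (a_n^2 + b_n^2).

Parseval: a_0^2/2 + Σ_{n≥1} (a_n^2+b_n^2) = 1/3 ∫_{-3}^{3} ψ(s)^2 ds = 10.
Subtract a_0^2/2 = 8: Σ (a_n^2+b_n^2) = 2.

2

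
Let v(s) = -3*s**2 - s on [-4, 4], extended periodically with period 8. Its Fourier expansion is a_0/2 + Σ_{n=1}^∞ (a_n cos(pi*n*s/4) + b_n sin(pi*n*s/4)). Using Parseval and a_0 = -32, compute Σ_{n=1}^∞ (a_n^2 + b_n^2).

6304/15

Parseval: a_0^2/2 + Σ_{n≥1} (a_n^2+b_n^2) = 1/4 ∫_{-4}^{4} v(s)^2 ds = 13984/15.
Subtract a_0^2/2 = 512: Σ (a_n^2+b_n^2) = 6304/15.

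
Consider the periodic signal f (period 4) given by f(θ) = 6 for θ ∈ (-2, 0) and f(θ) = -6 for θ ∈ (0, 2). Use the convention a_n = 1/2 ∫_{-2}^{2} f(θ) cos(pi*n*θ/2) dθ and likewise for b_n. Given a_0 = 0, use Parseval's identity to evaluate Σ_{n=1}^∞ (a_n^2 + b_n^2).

72

Parseval: a_0^2/2 + Σ_{n≥1} (a_n^2+b_n^2) = 1/2 ∫_{-2}^{2} f(θ)^2 dθ = 72.
Subtract a_0^2/2 = 0: Σ (a_n^2+b_n^2) = 72.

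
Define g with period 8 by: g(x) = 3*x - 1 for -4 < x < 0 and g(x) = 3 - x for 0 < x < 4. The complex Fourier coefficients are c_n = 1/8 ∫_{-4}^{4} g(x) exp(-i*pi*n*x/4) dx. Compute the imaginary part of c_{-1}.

Since g is real-valued, Im(c_{-1}) = -1/8 ∫_{-4}^{4} g(x) sin(-pi*x/4) dx = b_{1}/2.
Split the integral at the breakpoints.
Integrating by parts (boundary term plus one more integral), an antiderivative of (3*x - 1) sin(-pi*x/4) is 12*x*cos(pi*x/4)/pi - 48*sin(pi*x/4)/pi**2 - 4*cos(pi*x/4)/pi; evaluating from -4 to 0: ∫_{-4}^{0} (3*x - 1) sin(-pi*x/4) dx = (-4/pi) - (52/pi) = -56/pi.
Integrating by parts (boundary term plus one more integral), an antiderivative of (3 - x) sin(-pi*x/4) is -4*x*cos(pi*x/4)/pi + 16*sin(pi*x/4)/pi**2 + 12*cos(pi*x/4)/pi; evaluating from 0 to 4: ∫_{0}^{4} (3 - x) sin(-pi*x/4) dx = (4/pi) - (12/pi) = -8/pi.
So ∫_{-4}^{4} g(x) sin(-pi*x/4) dx = -64/pi.
Hence Im(c_{-1}) = (-1/8)·(-64/pi) = 8/pi.

8/pi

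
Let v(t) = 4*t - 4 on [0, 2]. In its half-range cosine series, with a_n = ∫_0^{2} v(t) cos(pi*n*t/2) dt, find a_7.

-32/(49*pi**2)

a_7 = ∫_0^{2} (4*t - 4) cos(7*pi*t/2) dt.
Integrating by parts (boundary term plus one more integral), an antiderivative of (4*t - 4) cos(7*pi*t/2) is 8*t*sin(7*pi*t/2)/(7*pi) - 8*sin(7*pi*t/2)/(7*pi) + 16*cos(7*pi*t/2)/(49*pi**2); evaluating from 0 to 2: ∫_{0}^{2} (4*t - 4) cos(7*pi*t/2) dt = (-16/(49*pi**2)) - (16/(49*pi**2)) = -32/(49*pi**2).
Hence a_7 = -32/(49*pi**2).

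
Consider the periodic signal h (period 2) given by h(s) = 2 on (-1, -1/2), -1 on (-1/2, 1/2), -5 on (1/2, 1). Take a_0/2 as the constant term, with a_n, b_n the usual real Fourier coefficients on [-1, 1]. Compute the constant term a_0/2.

a_0 = ∫_{-1}^{1} h(s) ds = -5/2.
So the constant term a_0/2 = -5/4.

-5/4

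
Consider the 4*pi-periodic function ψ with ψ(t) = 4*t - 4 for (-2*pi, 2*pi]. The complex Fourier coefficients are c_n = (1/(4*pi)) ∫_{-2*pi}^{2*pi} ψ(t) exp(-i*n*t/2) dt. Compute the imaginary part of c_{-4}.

Since ψ is real-valued, Im(c_{-4}) = -(1/(4*pi)) ∫_{-2*pi}^{2*pi} ψ(t) sin(-2*t) dt = b_{4}/2.
Integrating by parts (boundary term plus one more integral), an antiderivative of (4*t - 4) sin(-2*t) is 2*t*cos(2*t) - sin(2*t) - 2*cos(2*t); evaluating from -2*pi to 2*pi: ∫_{-2*pi}^{2*pi} (4*t - 4) sin(-2*t) dt = (-2 + 4*pi) - (-4*pi - 2) = 8*pi.
Hence Im(c_{-4}) = (-1/(4*pi))·(8*pi) = -2.

-2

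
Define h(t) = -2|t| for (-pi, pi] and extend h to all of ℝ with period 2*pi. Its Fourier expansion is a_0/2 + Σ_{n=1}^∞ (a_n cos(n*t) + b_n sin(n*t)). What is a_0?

a_0 = 1/pi ∫_{-pi}^{pi} h(t) dt = 1/pi · (-2*pi**2) = -2*pi.

-2*pi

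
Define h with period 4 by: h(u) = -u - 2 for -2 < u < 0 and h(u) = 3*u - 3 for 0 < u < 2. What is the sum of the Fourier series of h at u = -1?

h is continuous at u = -1 with value -1, so the series converges to -1 there.

-1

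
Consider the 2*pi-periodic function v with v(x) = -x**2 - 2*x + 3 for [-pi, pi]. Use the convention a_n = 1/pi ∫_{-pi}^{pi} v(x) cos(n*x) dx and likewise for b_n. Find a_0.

a_0 = 1/pi ∫_{-pi}^{pi} v(x) dx = 1/pi · (2*pi*(9 - pi**2)/3) = 6 - 2*pi**2/3.

6 - 2*pi**2/3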